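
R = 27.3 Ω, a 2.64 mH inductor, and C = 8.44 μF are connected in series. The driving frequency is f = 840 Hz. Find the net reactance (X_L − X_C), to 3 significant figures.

ω = 2πf = 5278 rad/s
X_L = ωL = 13.9 Ω
X_C = 1/(ωC) = 22.4 Ω
X = 13.9 − 22.4 = -8.52 Ω

-8.52 Ω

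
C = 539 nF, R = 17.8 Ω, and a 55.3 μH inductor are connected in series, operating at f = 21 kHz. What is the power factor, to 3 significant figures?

ω = 2πf = 131900 rad/s
X_L = ωL = 7.30 Ω
X_C = 1/(ωC) = 14.1 Ω
Net reactance X = X_L − X_C = -6.76 Ω
Z = 17.8 − j6.76 Ω
|Z| = √(17.8² + 6.76²) = 19.0 Ω
∠Z = arctan(-6.76/17.8) = -20.8°
cos φ = cos(-20.8°) = 0.935

0.935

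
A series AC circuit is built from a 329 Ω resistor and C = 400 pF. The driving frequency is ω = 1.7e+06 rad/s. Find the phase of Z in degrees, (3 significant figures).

X_C = 1/(ωC) = 1470 Ω
Z = 329 − j1470 Ω
|Z| = √(329² + 1470²) = 1510 Ω
∠Z = arctan(-1470/329) = -77.4°

-77.4°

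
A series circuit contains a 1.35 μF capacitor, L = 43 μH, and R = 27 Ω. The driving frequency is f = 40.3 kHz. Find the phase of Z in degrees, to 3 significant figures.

ω = 2πf = 253200 rad/s
X_L = ωL = 10.9 Ω
X_C = 1/(ωC) = 2.93 Ω
Net reactance X = X_L − X_C = 7.96 Ω
Z = 27.0 + j7.96 Ω
|Z| = √(27.0² + 7.96²) = 28.1 Ω
∠Z = arctan(7.96/27.0) = 16.4°

16.4°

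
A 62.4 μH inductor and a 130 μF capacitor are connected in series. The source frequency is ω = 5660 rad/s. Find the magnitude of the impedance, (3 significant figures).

1.01 Ω

X_L = ωL = 0.353 Ω
X_C = 1/(ωC) = 1.36 Ω
Net reactance X = X_L − X_C = -1.01 Ω
Z = − j1.01 Ω
|Z| = √(0² + 1.01²) = 1.01 Ω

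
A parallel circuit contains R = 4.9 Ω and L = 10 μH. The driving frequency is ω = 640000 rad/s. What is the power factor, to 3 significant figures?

X_L = ωL = 6.40 Ω
Parallel: admittances add. Y = 1/R + 1/(jωL)
Y = (0.204 − j0.156) S
|Y| = 0.257 S → |Z| = 1/|Y| = 3.89 Ω, ∠Z = −∠Y = 37.4°
cos φ = cos(37.4°) = 0.794

0.794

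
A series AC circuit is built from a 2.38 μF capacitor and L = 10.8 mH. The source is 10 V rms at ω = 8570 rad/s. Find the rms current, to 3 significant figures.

X_L = ωL = 92.6 Ω
X_C = 1/(ωC) = 49.0 Ω
Net reactance X = X_L − X_C = 43.5 Ω
Z = j43.5 Ω
|Z| = √(0² + 43.5²) = 43.5 Ω
I = V/|Z| = 10/43.5 = 230 mA

230 mA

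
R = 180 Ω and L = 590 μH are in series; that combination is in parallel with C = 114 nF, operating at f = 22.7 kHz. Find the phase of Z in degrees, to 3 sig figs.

ω = 2πf = 142600 rad/s
X_L = ωL = 84.2 Ω
X_C = 1/(ωC) = 61.5 Ω
Branch 1 (R+jX_L): Z₁ = 180 + j84.2 Ω, |Z₁| = 199 Ω
Branch 2 (−jX_C): Z₂ = −j61.5 Ω
Parallel: Z = Z₁Z₂/(Z₁+Z₂), |Z| = 67.4 Ω, ∠Z = -72.1°

-72.1°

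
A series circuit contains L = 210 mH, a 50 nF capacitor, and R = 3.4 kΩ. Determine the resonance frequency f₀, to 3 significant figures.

ω₀ = 1/√(LC) = 1/√(0.21 × 5e-08) = 9759 rad/s
f₀ = ω₀/(2π) = 1.55 kHz

1.55 kHz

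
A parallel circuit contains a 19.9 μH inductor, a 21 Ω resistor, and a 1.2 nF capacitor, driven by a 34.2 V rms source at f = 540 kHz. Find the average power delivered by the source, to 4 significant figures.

55.70 W

ω = 2πf = 3.393e+06 rad/s
X_L = ωL = 67.52 Ω
X_C = 1/(ωC) = 245.6 Ω
Parallel: admittances add. Y = 1/R + 1/(jωL) + jωC
Y = (0.04762 − j0.01074) S
|Y| = 0.04881 S → |Z| = 1/|Y| = 20.49 Ω, ∠Z = −∠Y = 12.71°
I = V/|Z| = 1.669 A
P = VI cos φ = 34.2 × 1.669 × cos(12.71°) = 55.70 W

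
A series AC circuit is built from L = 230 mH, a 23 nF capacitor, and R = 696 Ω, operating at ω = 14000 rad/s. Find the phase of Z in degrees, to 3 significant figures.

X_L = ωL = 3220 Ω
X_C = 1/(ωC) = 3110 Ω
Net reactance X = X_L − X_C = 114 Ω
Z = 696 + j114 Ω
|Z| = √(696² + 114²) = 705 Ω
∠Z = arctan(114/696) = 9.33°

9.33°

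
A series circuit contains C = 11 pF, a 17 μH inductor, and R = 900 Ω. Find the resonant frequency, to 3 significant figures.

11.6 MHz

ω₀ = 1/√(LC) = 1/√(1.7e-05 × 1.1e-11) = 7.313e+07 rad/s
f₀ = ω₀/(2π) = 11.6 MHz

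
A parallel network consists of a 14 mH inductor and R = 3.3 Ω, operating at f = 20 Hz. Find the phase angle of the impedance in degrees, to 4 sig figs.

ω = 2πf = 125.7 rad/s
X_L = ωL = 1.759 Ω
Parallel: admittances add. Y = 1/R + 1/(jωL)
Y = (0.3030 − j0.5684) S
|Y| = 0.6441 S → |Z| = 1/|Y| = 1.552 Ω, ∠Z = −∠Y = 61.94°

61.94°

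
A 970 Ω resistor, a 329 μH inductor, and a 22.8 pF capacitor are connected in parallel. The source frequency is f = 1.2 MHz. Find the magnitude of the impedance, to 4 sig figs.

946.5 Ω

ω = 2πf = 7.54e+06 rad/s
X_L = ωL = 2481 Ω
X_C = 1/(ωC) = 5817 Ω
Parallel: admittances add. Y = 1/R + 1/(jωL) + jωC
Y = (0.001031 − j0.0002312) S
|Y| = 0.001057 S → |Z| = 1/|Y| = 946.5 Ω, ∠Z = −∠Y = 12.64°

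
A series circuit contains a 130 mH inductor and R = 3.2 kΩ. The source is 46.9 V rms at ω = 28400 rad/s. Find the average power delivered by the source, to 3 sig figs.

295 mW

X_L = ωL = 3690 Ω
Z = 3200 + j3690 Ω
|Z| = √(3200² + 3690²) = 4890 Ω
∠Z = arctan(3690/3200) = 49.1°
I = V/|Z| = 9.60 mA
P = VI cos φ = 46.9 × 0.00960 × cos(49.1°) = 295 mW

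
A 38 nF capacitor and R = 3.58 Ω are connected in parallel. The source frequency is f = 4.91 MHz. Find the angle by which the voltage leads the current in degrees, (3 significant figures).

ω = 2πf = 3.085e+07 rad/s
X_C = 1/(ωC) = 0.853 Ω
Parallel: admittances add. Y = 1/R + jωC
Y = (0.279 + j1.17) S
|Y| = 1.21 S → |Z| = 1/|Y| = 0.830 Ω, ∠Z = −∠Y = -76.6°

-76.6°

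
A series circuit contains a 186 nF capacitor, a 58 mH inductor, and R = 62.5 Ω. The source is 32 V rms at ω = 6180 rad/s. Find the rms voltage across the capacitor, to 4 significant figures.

X_L = ωL = 358.4 Ω
X_C = 1/(ωC) = 870.0 Ω
Net reactance X = X_L − X_C = -511.5 Ω
Z = 62.50 − j511.5 Ω
|Z| = √(62.50² + 511.5²) = 515.3 Ω
I = V/|Z| = 62.10 mA
V_C = I·|Z_C| = 0.06210 × 870.0 = 54.02 V

54.02 V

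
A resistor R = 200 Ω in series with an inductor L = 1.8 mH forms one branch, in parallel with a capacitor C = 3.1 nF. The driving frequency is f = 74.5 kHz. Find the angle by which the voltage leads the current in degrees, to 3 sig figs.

ω = 2πf = 468100 rad/s
X_L = ωL = 843 Ω
X_C = 1/(ωC) = 689 Ω
Branch 1 (R+jX_L): Z₁ = 200 + j843 Ω, |Z₁| = 866 Ω
Branch 2 (−jX_C): Z₂ = −j689 Ω
Parallel: Z = Z₁Z₂/(Z₁+Z₂), |Z| = 2370 Ω, ∠Z = -50.8°

-50.8°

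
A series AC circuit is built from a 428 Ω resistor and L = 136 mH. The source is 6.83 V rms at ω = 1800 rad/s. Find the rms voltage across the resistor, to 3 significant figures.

X_L = ωL = 245 Ω
Z = 428 + j245 Ω
|Z| = √(428² + 245²) = 493 Ω
I = V/|Z| = 13.9 mA
V_R = I·|Z_R| = 0.0139 × 428 = 5.93 V

5.93 V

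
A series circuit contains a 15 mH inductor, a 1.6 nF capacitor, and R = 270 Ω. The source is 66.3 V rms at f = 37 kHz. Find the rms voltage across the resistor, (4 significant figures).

21.23 V

ω = 2πf = 232500 rad/s
X_L = ωL = 3487 Ω
X_C = 1/(ωC) = 2688 Ω
Net reactance X = X_L − X_C = 798.7 Ω
Z = 270.0 + j798.7 Ω
|Z| = √(270.0² + 798.7²) = 843.1 Ω
I = V/|Z| = 78.63 mA
V_R = I·|Z_R| = 0.07863 × 270.0 = 21.23 V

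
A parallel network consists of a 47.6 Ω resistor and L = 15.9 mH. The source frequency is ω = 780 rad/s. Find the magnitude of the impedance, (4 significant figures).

12.00 Ω

X_L = ωL = 12.40 Ω
Parallel: admittances add. Y = 1/R + 1/(jωL)
Y = (0.02101 − j0.08063) S
|Y| = 0.08332 S → |Z| = 1/|Y| = 12.00 Ω, ∠Z = −∠Y = 75.40°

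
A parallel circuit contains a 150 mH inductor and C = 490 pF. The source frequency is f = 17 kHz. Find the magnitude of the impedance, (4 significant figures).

99260 Ω

ω = 2πf = 106800 rad/s
X_L = ωL = 16020 Ω
X_C = 1/(ωC) = 19110 Ω
Parallel: admittances add. Y = 1/(jωL) + jωC
Y = (0 − j1.007e-05) S
|Y| = 1.007e-05 S → |Z| = 1/|Y| = 99260 Ω, ∠Z = −∠Y = 90.00°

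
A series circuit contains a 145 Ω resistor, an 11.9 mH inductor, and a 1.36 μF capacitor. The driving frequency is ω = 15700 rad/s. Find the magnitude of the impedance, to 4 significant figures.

X_L = ωL = 186.8 Ω
X_C = 1/(ωC) = 46.83 Ω
Net reactance X = X_L − X_C = 140.0 Ω
Z = 145.0 + j140.0 Ω
|Z| = √(145.0² + 140.0²) = 201.6 Ω

201.6 Ω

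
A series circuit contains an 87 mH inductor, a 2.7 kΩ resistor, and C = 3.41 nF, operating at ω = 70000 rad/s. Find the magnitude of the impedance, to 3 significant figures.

3300 Ω

X_L = ωL = 6090 Ω
X_C = 1/(ωC) = 4190 Ω
Net reactance X = X_L − X_C = 1900 Ω
Z = 2700 + j1900 Ω
|Z| = √(2700² + 1900²) = 3300 Ω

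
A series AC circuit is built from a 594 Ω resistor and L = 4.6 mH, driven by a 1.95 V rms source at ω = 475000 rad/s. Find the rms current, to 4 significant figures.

X_L = ωL = 2185 Ω
Z = 594.0 + j2185 Ω
|Z| = √(594.0² + 2185²) = 2264 Ω
I = V/|Z| = 1.95/2264 = 861.2 μA

861.2 μA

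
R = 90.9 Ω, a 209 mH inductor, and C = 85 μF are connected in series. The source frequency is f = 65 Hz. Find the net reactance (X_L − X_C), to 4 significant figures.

56.55 Ω

ω = 2πf = 408.4 rad/s
X_L = ωL = 85.36 Ω
X_C = 1/(ωC) = 28.81 Ω
X = 85.36 − 28.81 = 56.55 Ω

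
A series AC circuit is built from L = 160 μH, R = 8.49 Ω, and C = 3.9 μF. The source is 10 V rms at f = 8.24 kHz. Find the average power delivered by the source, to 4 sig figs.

10.21 W

ω = 2πf = 51770 rad/s
X_L = ωL = 8.284 Ω
X_C = 1/(ωC) = 4.953 Ω
Net reactance X = X_L − X_C = 3.331 Ω
Z = 8.490 + j3.331 Ω
|Z| = √(8.490² + 3.331²) = 9.120 Ω
∠Z = arctan(3.331/8.490) = 21.42°
I = V/|Z| = 1.096 A
P = VI cos φ = 10 × 1.096 × cos(21.42°) = 10.21 W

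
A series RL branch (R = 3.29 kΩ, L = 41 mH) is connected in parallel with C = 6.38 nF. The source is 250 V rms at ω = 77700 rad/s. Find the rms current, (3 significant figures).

94.5 mA

X_L = ωL = 3190 Ω
X_C = 1/(ωC) = 2020 Ω
Branch 1 (R+jX_L): Z₁ = 3290 + j3190 Ω, |Z₁| = 4580 Ω
Branch 2 (−jX_C): Z₂ = −j2020 Ω
Parallel: Z = Z₁Z₂/(Z₁+Z₂), |Z| = 2650 Ω, ∠Z = -65.5°
I = V/|Z| = 250/2650 = 94.5 mA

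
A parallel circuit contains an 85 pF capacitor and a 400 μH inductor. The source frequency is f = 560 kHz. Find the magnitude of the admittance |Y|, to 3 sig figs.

ω = 2πf = 3.519e+06 rad/s
X_L = ωL = 1410 Ω
X_C = 1/(ωC) = 3340 Ω
Parallel: admittances add. Y = 1/(jωL) + jωC
Y = (0 − j0.000411) S
|Y| = 0.000411 S → |Z| = 1/|Y| = 2430 Ω, ∠Z = −∠Y = 90.0°

411 μS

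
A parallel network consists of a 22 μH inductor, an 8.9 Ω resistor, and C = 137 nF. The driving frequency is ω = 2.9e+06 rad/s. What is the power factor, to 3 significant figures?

X_L = ωL = 63.8 Ω
X_C = 1/(ωC) = 2.52 Ω
Parallel: admittances add. Y = 1/R + 1/(jωL) + jωC
Y = (0.112 + j0.382) S
|Y| = 0.398 S → |Z| = 1/|Y| = 2.51 Ω, ∠Z = −∠Y = -73.6°
cos φ = cos(-73.6°) = 0.282

0.282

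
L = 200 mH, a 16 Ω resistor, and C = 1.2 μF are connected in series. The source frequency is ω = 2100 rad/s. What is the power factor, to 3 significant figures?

X_L = ωL = 420 Ω
X_C = 1/(ωC) = 397 Ω
Net reactance X = X_L − X_C = 23.2 Ω
Z = 16.0 + j23.2 Ω
|Z| = √(16.0² + 23.2²) = 28.2 Ω
∠Z = arctan(23.2/16.0) = 55.4°
cos φ = cos(55.4°) = 0.568

0.568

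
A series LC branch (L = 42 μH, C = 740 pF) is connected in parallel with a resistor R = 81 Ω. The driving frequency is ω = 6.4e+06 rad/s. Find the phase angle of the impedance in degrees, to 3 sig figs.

54.6°

X_L = ωL = 269 Ω
X_C = 1/(ωC) = 211 Ω
Branch 1: Z₁ = R = 81.0 Ω
Branch 2 (series LC): Z₂ = j(X_L − X_C) = j57.7 Ω
Parallel: Z = Z₁Z₂/(Z₁+Z₂), |Z| = 47.0 Ω, ∠Z = 54.6°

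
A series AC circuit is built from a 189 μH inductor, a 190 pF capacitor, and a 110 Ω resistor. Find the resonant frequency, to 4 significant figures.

839.9 kHz

ω₀ = 1/√(LC) = 1/√(0.000189 × 1.9e-10) = 5.277e+06 rad/s
f₀ = ω₀/(2π) = 839.9 kHz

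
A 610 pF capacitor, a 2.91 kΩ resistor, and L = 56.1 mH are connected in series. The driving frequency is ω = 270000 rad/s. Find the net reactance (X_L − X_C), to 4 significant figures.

X_L = ωL = 15150 Ω
X_C = 1/(ωC) = 6072 Ω
X = 15150 − 6072 = 9075 Ω

9075 Ω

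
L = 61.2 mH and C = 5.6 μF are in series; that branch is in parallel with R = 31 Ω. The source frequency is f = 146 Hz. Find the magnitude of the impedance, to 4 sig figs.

30.25 Ω

ω = 2πf = 917.3 rad/s
X_L = ωL = 56.14 Ω
X_C = 1/(ωC) = 194.7 Ω
Branch 1: Z₁ = R = 31.00 Ω
Branch 2 (series LC): Z₂ = j(X_L − X_C) = −j138.5 Ω
Parallel: Z = Z₁Z₂/(Z₁+Z₂), |Z| = 30.25 Ω, ∠Z = -12.61°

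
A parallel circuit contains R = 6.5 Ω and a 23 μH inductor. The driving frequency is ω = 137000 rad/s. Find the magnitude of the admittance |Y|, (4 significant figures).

X_L = ωL = 3.151 Ω
Parallel: admittances add. Y = 1/R + 1/(jωL)
Y = (0.1538 − j0.3174) S
|Y| = 0.3527 S → |Z| = 1/|Y| = 2.835 Ω, ∠Z = −∠Y = 64.14°

352.7 mS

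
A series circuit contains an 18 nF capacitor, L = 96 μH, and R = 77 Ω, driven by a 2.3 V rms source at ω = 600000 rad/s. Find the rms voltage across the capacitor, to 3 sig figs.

2.52 V

X_L = ωL = 57.6 Ω
X_C = 1/(ωC) = 92.6 Ω
Net reactance X = X_L − X_C = -35.0 Ω
Z = 77.0 − j35.0 Ω
|Z| = √(77.0² + 35.0²) = 84.6 Ω
I = V/|Z| = 27.2 mA
V_C = I·|Z_C| = 0.0272 × 92.6 = 2.52 V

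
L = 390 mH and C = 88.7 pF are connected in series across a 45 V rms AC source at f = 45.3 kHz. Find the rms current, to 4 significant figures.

ω = 2πf = 284600 rad/s
X_L = ωL = 111000 Ω
X_C = 1/(ωC) = 39610 Ω
Net reactance X = X_L − X_C = 71400 Ω
Z = j71400 Ω
|Z| = √(0² + 71400²) = 71400 Ω
I = V/|Z| = 45/71400 = 630.3 μA

630.3 μA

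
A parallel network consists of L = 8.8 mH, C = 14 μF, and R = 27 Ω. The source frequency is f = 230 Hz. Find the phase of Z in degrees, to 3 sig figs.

57.6°

ω = 2πf = 1445 rad/s
X_L = ωL = 12.7 Ω
X_C = 1/(ωC) = 49.4 Ω
Parallel: admittances add. Y = 1/R + 1/(jωL) + jωC
Y = (0.0370 − j0.0584) S
|Y| = 0.0692 S → |Z| = 1/|Y| = 14.5 Ω, ∠Z = −∠Y = 57.6°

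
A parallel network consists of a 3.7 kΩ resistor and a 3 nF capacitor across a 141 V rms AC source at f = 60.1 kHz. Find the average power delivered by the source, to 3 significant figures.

ω = 2πf = 377600 rad/s
X_C = 1/(ωC) = 883 Ω
Parallel: admittances add. Y = 1/R + jωC
Y = (0.000270 + j0.00113) S
|Y| = 0.00116 S → |Z| = 1/|Y| = 859 Ω, ∠Z = −∠Y = -76.6°
I = V/|Z| = 164 mA
P = VI cos φ = 141 × 0.164 × cos(-76.6°) = 5.37 W

5.37 W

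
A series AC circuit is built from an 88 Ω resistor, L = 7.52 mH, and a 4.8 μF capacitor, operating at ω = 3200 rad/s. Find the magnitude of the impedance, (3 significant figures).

X_L = ωL = 24.1 Ω
X_C = 1/(ωC) = 65.1 Ω
Net reactance X = X_L − X_C = -41.0 Ω
Z = 88.0 − j41.0 Ω
|Z| = √(88.0² + 41.0²) = 97.1 Ω

97.1 Ω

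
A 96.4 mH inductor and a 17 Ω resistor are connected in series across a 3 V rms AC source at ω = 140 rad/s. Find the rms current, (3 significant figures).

X_L = ωL = 13.5 Ω
Z = 17.0 + j13.5 Ω
|Z| = √(17.0² + 13.5²) = 21.7 Ω
I = V/|Z| = 3/21.7 = 138 mA

138 mA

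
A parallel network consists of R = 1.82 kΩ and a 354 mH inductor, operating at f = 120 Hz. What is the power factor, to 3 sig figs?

ω = 2πf = 754.0 rad/s
X_L = ωL = 267 Ω
Parallel: admittances add. Y = 1/R + 1/(jωL)
Y = (0.000549 − j0.00375) S
|Y| = 0.00379 S → |Z| = 1/|Y| = 264 Ω, ∠Z = −∠Y = 81.7°
cos φ = cos(81.7°) = 0.145

0.145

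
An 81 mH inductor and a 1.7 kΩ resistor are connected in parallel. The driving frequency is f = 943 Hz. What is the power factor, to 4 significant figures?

ω = 2πf = 5925 rad/s
X_L = ωL = 479.9 Ω
Parallel: admittances add. Y = 1/R + 1/(jωL)
Y = (0.0005882 − j0.002084) S
|Y| = 0.002165 S → |Z| = 1/|Y| = 461.9 Ω, ∠Z = −∠Y = 74.24°
cos φ = cos(74.24°) = 0.2717

0.2717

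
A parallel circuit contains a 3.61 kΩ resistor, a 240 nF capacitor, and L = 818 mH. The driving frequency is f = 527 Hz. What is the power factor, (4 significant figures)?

0.5456

ω = 2πf = 3311 rad/s
X_L = ωL = 2709 Ω
X_C = 1/(ωC) = 1258 Ω
Parallel: admittances add. Y = 1/R + 1/(jωL) + jωC
Y = (0.0002770 + j0.0004255) S
|Y| = 0.0005077 S → |Z| = 1/|Y| = 1970 Ω, ∠Z = −∠Y = -56.94°
cos φ = cos(-56.94°) = 0.5456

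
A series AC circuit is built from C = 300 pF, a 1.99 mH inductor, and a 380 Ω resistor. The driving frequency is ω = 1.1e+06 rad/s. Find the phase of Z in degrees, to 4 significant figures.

-65.69°

X_L = ωL = 2189 Ω
X_C = 1/(ωC) = 3030 Ω
Net reactance X = X_L − X_C = -841.3 Ω
Z = 380.0 − j841.3 Ω
|Z| = √(380.0² + 841.3²) = 923.1 Ω
∠Z = arctan(-841.3/380.0) = -65.69°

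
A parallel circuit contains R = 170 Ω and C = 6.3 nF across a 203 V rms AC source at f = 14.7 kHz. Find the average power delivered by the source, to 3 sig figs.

242 W

ω = 2πf = 92360 rad/s
X_C = 1/(ωC) = 1720 Ω
Parallel: admittances add. Y = 1/R + jωC
Y = (0.00588 + j0.000582) S
|Y| = 0.00591 S → |Z| = 1/|Y| = 169 Ω, ∠Z = −∠Y = -5.65°
I = V/|Z| = 1.20 A
P = VI cos φ = 203 × 1.20 × cos(-5.65°) = 242 W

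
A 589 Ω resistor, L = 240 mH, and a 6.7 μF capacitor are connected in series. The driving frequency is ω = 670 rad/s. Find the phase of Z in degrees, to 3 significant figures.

X_L = ωL = 161 Ω
X_C = 1/(ωC) = 223 Ω
Net reactance X = X_L − X_C = -62.0 Ω
Z = 589 − j62.0 Ω
|Z| = √(589² + 62.0²) = 592 Ω
∠Z = arctan(-62.0/589) = -6.01°

-6.01°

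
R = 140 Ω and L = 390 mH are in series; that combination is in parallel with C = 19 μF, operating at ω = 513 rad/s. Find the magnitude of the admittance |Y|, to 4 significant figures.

6.809 mS

X_L = ωL = 200.1 Ω
X_C = 1/(ωC) = 102.6 Ω
Branch 1 (R+jX_L): Z₁ = 140.0 + j200.1 Ω, |Z₁| = 244.2 Ω
Branch 2 (−jX_C): Z₂ = −j102.6 Ω
Parallel: Z = Z₁Z₂/(Z₁+Z₂), |Z| = 146.9 Ω, ∠Z = -69.83°
|Y| = 1/|Z| = 6.809 mS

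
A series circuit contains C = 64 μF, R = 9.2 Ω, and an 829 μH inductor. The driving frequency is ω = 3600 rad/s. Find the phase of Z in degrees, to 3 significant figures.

-8.38°

X_L = ωL = 2.98 Ω
X_C = 1/(ωC) = 4.34 Ω
Net reactance X = X_L − X_C = -1.36 Ω
Z = 9.20 − j1.36 Ω
|Z| = √(9.20² + 1.36²) = 9.30 Ω
∠Z = arctan(-1.36/9.20) = -8.38°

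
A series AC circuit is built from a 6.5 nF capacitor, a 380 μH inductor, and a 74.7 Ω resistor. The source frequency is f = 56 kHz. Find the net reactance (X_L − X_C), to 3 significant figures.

ω = 2πf = 351900 rad/s
X_L = ωL = 134 Ω
X_C = 1/(ωC) = 437 Ω
X = 134 − 437 = -304 Ω

-304 Ω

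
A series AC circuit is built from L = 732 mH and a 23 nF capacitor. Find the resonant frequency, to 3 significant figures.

ω₀ = 1/√(LC) = 1/√(0.732 × 2.3e-08) = 7707 rad/s
f₀ = ω₀/(2π) = 1.23 kHz

1.23 kHz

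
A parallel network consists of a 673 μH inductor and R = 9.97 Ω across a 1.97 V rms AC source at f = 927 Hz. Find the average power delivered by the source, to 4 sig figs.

389.3 mW

ω = 2πf = 5825 rad/s
X_L = ωL = 3.920 Ω
Parallel: admittances add. Y = 1/R + 1/(jωL)
Y = (0.1003 − j0.2551) S
|Y| = 0.2741 S → |Z| = 1/|Y| = 3.648 Ω, ∠Z = −∠Y = 68.54°
I = V/|Z| = 540.0 mA
P = VI cos φ = 1.97 × 0.5400 × cos(68.54°) = 389.3 mW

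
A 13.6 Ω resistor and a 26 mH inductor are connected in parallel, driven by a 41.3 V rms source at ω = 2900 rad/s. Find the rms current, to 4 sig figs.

X_L = ωL = 75.40 Ω
Parallel: admittances add. Y = 1/R + 1/(jωL)
Y = (0.07353 − j0.01326) S
|Y| = 0.07472 S → |Z| = 1/|Y| = 13.38 Ω, ∠Z = −∠Y = 10.22°
I = V/|Z| = 41.3/13.38 = 3.086 A

3.086 A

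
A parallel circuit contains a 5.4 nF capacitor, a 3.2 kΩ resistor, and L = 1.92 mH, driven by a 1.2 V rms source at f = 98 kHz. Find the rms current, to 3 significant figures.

3.00 mA

ω = 2πf = 615800 rad/s
X_L = ωL = 1180 Ω
X_C = 1/(ωC) = 301 Ω
Parallel: admittances add. Y = 1/R + 1/(jωL) + jωC
Y = (0.000313 + j0.00248) S
|Y| = 0.00250 S → |Z| = 1/|Y| = 400 Ω, ∠Z = −∠Y = -82.8°
I = V/|Z| = 1.2/400 = 3.00 mA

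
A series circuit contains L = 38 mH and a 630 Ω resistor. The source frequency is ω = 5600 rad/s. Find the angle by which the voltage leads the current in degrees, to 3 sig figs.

X_L = ωL = 213 Ω
Z = 630 + j213 Ω
|Z| = √(630² + 213²) = 665 Ω
∠Z = arctan(213/630) = 18.7°

18.7°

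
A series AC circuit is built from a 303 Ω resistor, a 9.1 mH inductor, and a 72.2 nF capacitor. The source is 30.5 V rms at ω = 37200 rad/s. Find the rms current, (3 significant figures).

X_L = ωL = 339 Ω
X_C = 1/(ωC) = 372 Ω
Net reactance X = X_L − X_C = -33.8 Ω
Z = 303 − j33.8 Ω
|Z| = √(303² + 33.8²) = 305 Ω
I = V/|Z| = 30.5/305 = 100 mA

100 mA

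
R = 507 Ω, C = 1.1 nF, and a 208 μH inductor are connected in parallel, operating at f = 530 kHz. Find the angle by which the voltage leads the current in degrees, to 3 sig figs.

-48.4°

ω = 2πf = 3.33e+06 rad/s
X_L = ωL = 693 Ω
X_C = 1/(ωC) = 273 Ω
Parallel: admittances add. Y = 1/R + 1/(jωL) + jωC
Y = (0.00197 + j0.00222) S
|Y| = 0.00297 S → |Z| = 1/|Y| = 337 Ω, ∠Z = −∠Y = -48.4°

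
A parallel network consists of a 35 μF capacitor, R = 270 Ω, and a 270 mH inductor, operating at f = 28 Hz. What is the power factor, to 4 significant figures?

0.2413

ω = 2πf = 175.9 rad/s
X_L = ωL = 47.50 Ω
X_C = 1/(ωC) = 162.4 Ω
Parallel: admittances add. Y = 1/R + 1/(jωL) + jωC
Y = (0.003704 − j0.01489) S
|Y| = 0.01535 S → |Z| = 1/|Y| = 65.15 Ω, ∠Z = −∠Y = 76.04°
cos φ = cos(76.04°) = 0.2413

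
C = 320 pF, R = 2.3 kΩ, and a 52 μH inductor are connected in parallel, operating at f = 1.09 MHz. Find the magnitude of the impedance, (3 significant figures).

1330 Ω

ω = 2πf = 6.849e+06 rad/s
X_L = ωL = 356 Ω
X_C = 1/(ωC) = 456 Ω
Parallel: admittances add. Y = 1/R + 1/(jωL) + jωC
Y = (0.000435 − j0.000616) S
|Y| = 0.000754 S → |Z| = 1/|Y| = 1330 Ω, ∠Z = −∠Y = 54.8°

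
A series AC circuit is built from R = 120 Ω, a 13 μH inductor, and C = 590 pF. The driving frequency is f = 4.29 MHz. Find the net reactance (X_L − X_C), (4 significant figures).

287.5 Ω

ω = 2πf = 2.695e+07 rad/s
X_L = ωL = 350.4 Ω
X_C = 1/(ωC) = 62.88 Ω
X = 350.4 − 62.88 = 287.5 Ω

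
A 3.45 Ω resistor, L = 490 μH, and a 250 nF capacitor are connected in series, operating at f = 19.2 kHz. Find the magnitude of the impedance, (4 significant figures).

26.18 Ω

ω = 2πf = 120600 rad/s
X_L = ωL = 59.11 Ω
X_C = 1/(ωC) = 33.16 Ω
Net reactance X = X_L − X_C = 25.95 Ω
Z = 3.450 + j25.95 Ω
|Z| = √(3.450² + 25.95²) = 26.18 Ω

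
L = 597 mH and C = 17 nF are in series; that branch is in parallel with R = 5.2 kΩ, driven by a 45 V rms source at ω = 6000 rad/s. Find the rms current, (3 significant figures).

X_L = ωL = 3580 Ω
X_C = 1/(ωC) = 9800 Ω
Branch 1: Z₁ = R = 5200 Ω
Branch 2 (series LC): Z₂ = j(X_L − X_C) = −j6220 Ω
Parallel: Z = Z₁Z₂/(Z₁+Z₂), |Z| = 3990 Ω, ∠Z = -39.9°
I = V/|Z| = 45/3990 = 11.3 mA

11.3 mA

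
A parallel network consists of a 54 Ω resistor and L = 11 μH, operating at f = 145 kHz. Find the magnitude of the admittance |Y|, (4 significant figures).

ω = 2πf = 911100 rad/s
X_L = ωL = 10.02 Ω
Parallel: admittances add. Y = 1/R + 1/(jωL)
Y = (0.01852 − j0.09978) S
|Y| = 0.1015 S → |Z| = 1/|Y| = 9.853 Ω, ∠Z = −∠Y = 79.49°

101.5 mS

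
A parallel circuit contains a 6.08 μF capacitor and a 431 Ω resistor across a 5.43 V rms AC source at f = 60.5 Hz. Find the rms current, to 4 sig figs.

17.78 mA

ω = 2πf = 380.1 rad/s
X_C = 1/(ωC) = 432.7 Ω
Parallel: admittances add. Y = 1/R + jωC
Y = (0.002320 + j0.002311) S
|Y| = 0.003275 S → |Z| = 1/|Y| = 305.4 Ω, ∠Z = −∠Y = -44.89°
I = V/|Z| = 5.43/305.4 = 17.78 mA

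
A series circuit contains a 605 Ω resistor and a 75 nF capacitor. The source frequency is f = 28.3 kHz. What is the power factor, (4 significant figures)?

ω = 2πf = 177800 rad/s
X_C = 1/(ωC) = 74.98 Ω
Z = 605.0 − j74.98 Ω
|Z| = √(605.0² + 74.98²) = 609.6 Ω
∠Z = arctan(-74.98/605.0) = -7.065°
cos φ = cos(-7.065°) = 0.9924

0.9924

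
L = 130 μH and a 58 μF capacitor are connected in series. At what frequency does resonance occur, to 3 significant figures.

1.83 kHz

ω₀ = 1/√(LC) = 1/√(0.00013 × 5.8e-05) = 11520 rad/s
f₀ = ω₀/(2π) = 1.83 kHz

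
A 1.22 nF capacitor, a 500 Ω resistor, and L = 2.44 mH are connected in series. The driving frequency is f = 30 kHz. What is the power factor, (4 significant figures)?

0.1275

ω = 2πf = 188500 rad/s
X_L = ωL = 459.9 Ω
X_C = 1/(ωC) = 4348 Ω
Net reactance X = X_L − X_C = -3889 Ω
Z = 500.0 − j3889 Ω
|Z| = √(500.0² + 3889²) = 3921 Ω
∠Z = arctan(-3889/500.0) = -82.67°
cos φ = cos(-82.67°) = 0.1275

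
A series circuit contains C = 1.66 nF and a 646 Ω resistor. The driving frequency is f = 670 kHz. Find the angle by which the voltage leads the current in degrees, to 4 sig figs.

ω = 2πf = 4.21e+06 rad/s
X_C = 1/(ωC) = 143.1 Ω
Z = 646.0 − j143.1 Ω
|Z| = √(646.0² + 143.1²) = 661.7 Ω
∠Z = arctan(-143.1/646.0) = -12.49°

-12.49°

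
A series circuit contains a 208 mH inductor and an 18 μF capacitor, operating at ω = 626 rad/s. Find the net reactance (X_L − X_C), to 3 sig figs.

41.5 Ω

X_L = ωL = 130 Ω
X_C = 1/(ωC) = 88.7 Ω
X = 130 − 88.7 = 41.5 Ω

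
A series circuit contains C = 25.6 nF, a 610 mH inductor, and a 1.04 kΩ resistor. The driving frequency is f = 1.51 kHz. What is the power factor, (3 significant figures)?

ω = 2πf = 9488 rad/s
X_L = ωL = 5790 Ω
X_C = 1/(ωC) = 4120 Ω
Net reactance X = X_L − X_C = 1670 Ω
Z = 1040 + j1670 Ω
|Z| = √(1040² + 1670²) = 1970 Ω
∠Z = arctan(1670/1040) = 58.1°
cos φ = cos(58.1°) = 0.529

0.529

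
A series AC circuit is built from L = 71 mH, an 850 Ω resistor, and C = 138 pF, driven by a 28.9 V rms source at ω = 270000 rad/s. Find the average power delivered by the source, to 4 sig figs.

X_L = ωL = 19170 Ω
X_C = 1/(ωC) = 26840 Ω
Net reactance X = X_L − X_C = -7668 Ω
Z = 850.0 − j7668 Ω
|Z| = √(850.0² + 7668²) = 7715 Ω
∠Z = arctan(-7668/850.0) = -83.67°
I = V/|Z| = 3.746 mA
P = VI cos φ = 28.9 × 0.003746 × cos(-83.67°) = 11.93 mW

11.93 mW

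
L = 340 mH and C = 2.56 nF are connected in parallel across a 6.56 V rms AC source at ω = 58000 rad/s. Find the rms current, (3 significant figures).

641 μA

X_L = ωL = 19700 Ω
X_C = 1/(ωC) = 6730 Ω
Parallel: admittances add. Y = 1/(jωL) + jωC
Y = (0 + j9.78e-05) S
|Y| = 9.78e-05 S → |Z| = 1/|Y| = 10200 Ω, ∠Z = −∠Y = -90.0°
I = V/|Z| = 6.56/10200 = 641 μA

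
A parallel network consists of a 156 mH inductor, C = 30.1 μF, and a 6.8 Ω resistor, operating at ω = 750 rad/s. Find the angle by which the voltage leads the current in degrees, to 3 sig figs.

X_L = ωL = 117 Ω
X_C = 1/(ωC) = 44.3 Ω
Parallel: admittances add. Y = 1/R + 1/(jωL) + jωC
Y = (0.147 + j0.0140) S
|Y| = 0.148 S → |Z| = 1/|Y| = 6.77 Ω, ∠Z = −∠Y = -5.45°

-5.45°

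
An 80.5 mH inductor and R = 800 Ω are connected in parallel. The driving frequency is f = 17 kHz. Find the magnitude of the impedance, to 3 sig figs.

797 Ω

ω = 2πf = 106800 rad/s
X_L = ωL = 8600 Ω
Parallel: admittances add. Y = 1/R + 1/(jωL)
Y = (0.00125 − j0.000116) S
|Y| = 0.00126 S → |Z| = 1/|Y| = 797 Ω, ∠Z = −∠Y = 5.32°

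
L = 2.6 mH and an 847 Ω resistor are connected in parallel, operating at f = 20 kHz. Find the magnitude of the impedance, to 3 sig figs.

305 Ω

ω = 2πf = 125700 rad/s
X_L = ωL = 327 Ω
Parallel: admittances add. Y = 1/R + 1/(jωL)
Y = (0.00118 − j0.00306) S
|Y| = 0.00328 S → |Z| = 1/|Y| = 305 Ω, ∠Z = −∠Y = 68.9°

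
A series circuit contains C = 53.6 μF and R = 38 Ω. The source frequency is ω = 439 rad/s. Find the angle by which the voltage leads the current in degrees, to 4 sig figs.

-48.20°

X_C = 1/(ωC) = 42.50 Ω
Z = 38.00 − j42.50 Ω
|Z| = √(38.00² + 42.50²) = 57.01 Ω
∠Z = arctan(-42.50/38.00) = -48.20°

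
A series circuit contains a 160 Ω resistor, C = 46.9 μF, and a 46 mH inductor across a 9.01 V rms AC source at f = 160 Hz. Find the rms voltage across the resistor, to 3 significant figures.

8.90 V

ω = 2πf = 1005 rad/s
X_L = ωL = 46.2 Ω
X_C = 1/(ωC) = 21.2 Ω
Net reactance X = X_L − X_C = 25.0 Ω
Z = 160 + j25.0 Ω
|Z| = √(160² + 25.0²) = 162 Ω
I = V/|Z| = 55.6 mA
V_R = I·|Z_R| = 0.0556 × 160 = 8.90 V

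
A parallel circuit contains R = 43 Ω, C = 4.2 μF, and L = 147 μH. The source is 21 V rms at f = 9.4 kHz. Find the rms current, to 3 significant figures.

ω = 2πf = 59060 rad/s
X_L = ωL = 8.68 Ω
X_C = 1/(ωC) = 4.03 Ω
Parallel: admittances add. Y = 1/R + 1/(jωL) + jωC
Y = (0.0233 + j0.133) S
|Y| = 0.135 S → |Z| = 1/|Y| = 7.41 Ω, ∠Z = −∠Y = -80.1°
I = V/|Z| = 21/7.41 = 2.83 A

2.83 A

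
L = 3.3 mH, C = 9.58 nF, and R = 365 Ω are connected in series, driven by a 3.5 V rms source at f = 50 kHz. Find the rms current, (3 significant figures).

4.41 mA

ω = 2πf = 314200 rad/s
X_L = ωL = 1040 Ω
X_C = 1/(ωC) = 332 Ω
Net reactance X = X_L − X_C = 704 Ω
Z = 365 + j704 Ω
|Z| = √(365² + 704²) = 793 Ω
I = V/|Z| = 3.5/793 = 4.41 mA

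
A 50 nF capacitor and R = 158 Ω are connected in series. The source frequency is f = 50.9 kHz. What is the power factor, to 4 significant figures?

0.9298

ω = 2πf = 319800 rad/s
X_C = 1/(ωC) = 62.54 Ω
Z = 158.0 − j62.54 Ω
|Z| = √(158.0² + 62.54²) = 169.9 Ω
∠Z = arctan(-62.54/158.0) = -21.59°
cos φ = cos(-21.59°) = 0.9298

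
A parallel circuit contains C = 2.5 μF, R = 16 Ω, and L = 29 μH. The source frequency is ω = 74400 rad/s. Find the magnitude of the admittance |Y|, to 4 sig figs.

X_L = ωL = 2.158 Ω
X_C = 1/(ωC) = 5.376 Ω
Parallel: admittances add. Y = 1/R + 1/(jωL) + jωC
Y = (0.06250 − j0.2775) S
|Y| = 0.2844 S → |Z| = 1/|Y| = 3.516 Ω, ∠Z = −∠Y = 77.31°

284.4 mS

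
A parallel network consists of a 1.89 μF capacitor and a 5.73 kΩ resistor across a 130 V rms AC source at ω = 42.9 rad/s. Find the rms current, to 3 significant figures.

25.0 mA

X_C = 1/(ωC) = 12300 Ω
Parallel: admittances add. Y = 1/R + jωC
Y = (0.000175 + j8.11e-05) S
|Y| = 0.000192 S → |Z| = 1/|Y| = 5200 Ω, ∠Z = −∠Y = -24.9°
I = V/|Z| = 130/5200 = 25.0 mA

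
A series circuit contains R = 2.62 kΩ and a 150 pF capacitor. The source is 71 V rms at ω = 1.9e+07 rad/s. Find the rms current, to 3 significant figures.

26.9 mA

X_C = 1/(ωC) = 351 Ω
Z = 2620 − j351 Ω
|Z| = √(2620² + 351²) = 2640 Ω
I = V/|Z| = 71/2640 = 26.9 mA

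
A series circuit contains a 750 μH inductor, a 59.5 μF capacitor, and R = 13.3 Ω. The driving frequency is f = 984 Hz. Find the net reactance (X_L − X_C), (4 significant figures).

ω = 2πf = 6183 rad/s
X_L = ωL = 4.637 Ω
X_C = 1/(ωC) = 2.718 Ω
X = 4.637 − 2.718 = 1.919 Ω

1.919 Ω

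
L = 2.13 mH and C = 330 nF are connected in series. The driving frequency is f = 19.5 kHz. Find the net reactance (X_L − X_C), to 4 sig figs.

ω = 2πf = 122500 rad/s
X_L = ωL = 261.0 Ω
X_C = 1/(ωC) = 24.73 Ω
X = 261.0 − 24.73 = 236.2 Ω

236.2 Ω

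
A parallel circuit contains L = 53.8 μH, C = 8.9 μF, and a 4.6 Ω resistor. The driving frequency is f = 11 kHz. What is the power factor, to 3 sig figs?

0.532

ω = 2πf = 69120 rad/s
X_L = ωL = 3.72 Ω
X_C = 1/(ωC) = 1.63 Ω
Parallel: admittances add. Y = 1/R + 1/(jωL) + jωC
Y = (0.217 + j0.346) S
|Y| = 0.409 S → |Z| = 1/|Y| = 2.45 Ω, ∠Z = −∠Y = -57.9°
cos φ = cos(-57.9°) = 0.532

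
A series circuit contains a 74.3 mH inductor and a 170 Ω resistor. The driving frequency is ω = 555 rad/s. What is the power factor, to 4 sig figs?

0.9718

X_L = ωL = 41.24 Ω
Z = 170.0 + j41.24 Ω
|Z| = √(170.0² + 41.24²) = 174.9 Ω
∠Z = arctan(41.24/170.0) = 13.63°
cos φ = cos(13.63°) = 0.9718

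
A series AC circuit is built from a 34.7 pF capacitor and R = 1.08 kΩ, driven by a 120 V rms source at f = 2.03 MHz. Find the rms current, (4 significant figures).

ω = 2πf = 1.275e+07 rad/s
X_C = 1/(ωC) = 2259 Ω
Z = 1080 − j2259 Ω
|Z| = √(1080² + 2259²) = 2504 Ω
I = V/|Z| = 120/2504 = 47.92 mA

47.92 mA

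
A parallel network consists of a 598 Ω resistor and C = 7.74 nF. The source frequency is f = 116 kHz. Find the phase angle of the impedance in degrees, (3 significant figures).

ω = 2πf = 728800 rad/s
X_C = 1/(ωC) = 177 Ω
Parallel: admittances add. Y = 1/R + jωC
Y = (0.00167 + j0.00564) S
|Y| = 0.00588 S → |Z| = 1/|Y| = 170 Ω, ∠Z = −∠Y = -73.5°

-73.5°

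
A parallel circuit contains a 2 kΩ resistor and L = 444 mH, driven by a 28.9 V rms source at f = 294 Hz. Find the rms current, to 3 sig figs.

ω = 2πf = 1847 rad/s
X_L = ωL = 820 Ω
Parallel: admittances add. Y = 1/R + 1/(jωL)
Y = (0.000500 − j0.00122) S
|Y| = 0.00132 S → |Z| = 1/|Y| = 759 Ω, ∠Z = −∠Y = 67.7°
I = V/|Z| = 28.9/759 = 38.1 mA

38.1 mA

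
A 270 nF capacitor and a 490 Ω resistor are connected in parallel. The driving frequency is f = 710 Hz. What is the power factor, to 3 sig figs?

ω = 2πf = 4461 rad/s
X_C = 1/(ωC) = 830 Ω
Parallel: admittances add. Y = 1/R + jωC
Y = (0.00204 + j0.00120) S
|Y| = 0.00237 S → |Z| = 1/|Y| = 422 Ω, ∠Z = −∠Y = -30.5°
cos φ = cos(-30.5°) = 0.861

0.861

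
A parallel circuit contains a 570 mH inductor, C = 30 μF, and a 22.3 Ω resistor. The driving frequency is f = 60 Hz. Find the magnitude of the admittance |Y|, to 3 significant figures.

45.3 mS

ω = 2πf = 377.0 rad/s
X_L = ωL = 215 Ω
X_C = 1/(ωC) = 88.4 Ω
Parallel: admittances add. Y = 1/R + 1/(jωL) + jωC
Y = (0.0448 + j0.00666) S
|Y| = 0.0453 S → |Z| = 1/|Y| = 22.1 Ω, ∠Z = −∠Y = -8.44°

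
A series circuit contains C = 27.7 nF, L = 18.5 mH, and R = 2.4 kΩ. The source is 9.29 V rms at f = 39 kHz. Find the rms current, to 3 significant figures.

1.86 mA

ω = 2πf = 245000 rad/s
X_L = ωL = 4530 Ω
X_C = 1/(ωC) = 147 Ω
Net reactance X = X_L − X_C = 4390 Ω
Z = 2400 + j4390 Ω
|Z| = √(2400² + 4390²) = 5000 Ω
I = V/|Z| = 9.29/5000 = 1.86 mA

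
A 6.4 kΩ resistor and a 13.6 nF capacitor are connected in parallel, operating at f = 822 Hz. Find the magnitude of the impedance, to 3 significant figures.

ω = 2πf = 5165 rad/s
X_C = 1/(ωC) = 14200 Ω
Parallel: admittances add. Y = 1/R + jωC
Y = (0.000156 + j7.02e-05) S
|Y| = 0.000171 S → |Z| = 1/|Y| = 5840 Ω, ∠Z = −∠Y = -24.2°

5840 Ω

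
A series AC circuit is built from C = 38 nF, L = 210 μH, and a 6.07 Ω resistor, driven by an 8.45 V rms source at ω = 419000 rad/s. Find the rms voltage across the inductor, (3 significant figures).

X_L = ωL = 88.0 Ω
X_C = 1/(ωC) = 62.8 Ω
Net reactance X = X_L − X_C = 25.2 Ω
Z = 6.07 + j25.2 Ω
|Z| = √(6.07² + 25.2²) = 25.9 Ω
I = V/|Z| = 326 mA
V_L = I·|Z_L| = 0.326 × 88.0 = 28.7 V

28.7 V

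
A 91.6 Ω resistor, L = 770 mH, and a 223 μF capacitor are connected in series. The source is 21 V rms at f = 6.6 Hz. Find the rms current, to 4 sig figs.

176.2 mA

ω = 2πf = 41.47 rad/s
X_L = ωL = 31.93 Ω
X_C = 1/(ωC) = 108.1 Ω
Net reactance X = X_L − X_C = -76.21 Ω
Z = 91.60 − j76.21 Ω
|Z| = √(91.60² + 76.21²) = 119.2 Ω
I = V/|Z| = 21/119.2 = 176.2 mA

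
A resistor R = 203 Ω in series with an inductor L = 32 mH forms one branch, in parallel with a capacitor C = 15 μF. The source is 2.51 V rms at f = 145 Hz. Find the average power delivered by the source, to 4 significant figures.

30.41 mW

ω = 2πf = 911.1 rad/s
X_L = ωL = 29.15 Ω
X_C = 1/(ωC) = 73.17 Ω
Branch 1 (R+jX_L): Z₁ = 203.0 + j29.15 Ω, |Z₁| = 205.1 Ω
Branch 2 (−jX_C): Z₂ = −j73.17 Ω
Parallel: Z = Z₁Z₂/(Z₁+Z₂), |Z| = 72.25 Ω, ∠Z = -69.59°
I = V/|Z| = 34.74 mA
P = VI cos φ = 2.51 × 0.03474 × cos(-69.59°) = 30.41 mW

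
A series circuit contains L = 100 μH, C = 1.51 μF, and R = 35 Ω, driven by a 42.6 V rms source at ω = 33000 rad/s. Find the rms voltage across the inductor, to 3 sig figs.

X_L = ωL = 3.30 Ω
X_C = 1/(ωC) = 20.1 Ω
Net reactance X = X_L − X_C = -16.8 Ω
Z = 35.0 − j16.8 Ω
|Z| = √(35.0² + 16.8²) = 38.8 Ω
I = V/|Z| = 1.10 A
V_L = I·|Z_L| = 1.10 × 3.30 = 3.62 V

3.62 V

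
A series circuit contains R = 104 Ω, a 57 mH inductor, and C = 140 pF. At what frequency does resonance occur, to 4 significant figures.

ω₀ = 1/√(LC) = 1/√(0.057 × 1.4e-10) = 354000 rad/s
f₀ = ω₀/(2π) = 56.34 kHz

56.34 kHz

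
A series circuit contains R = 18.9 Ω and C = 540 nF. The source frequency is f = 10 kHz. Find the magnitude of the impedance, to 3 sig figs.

35.0 Ω

ω = 2πf = 62830 rad/s
X_C = 1/(ωC) = 29.5 Ω
Z = 18.9 − j29.5 Ω
|Z| = √(18.9² + 29.5²) = 35.0 Ω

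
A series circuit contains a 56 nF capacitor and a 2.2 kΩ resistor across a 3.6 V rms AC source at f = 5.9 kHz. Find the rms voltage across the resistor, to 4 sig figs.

ω = 2πf = 37070 rad/s
X_C = 1/(ωC) = 481.7 Ω
Z = 2200 − j481.7 Ω
|Z| = √(2200² + 481.7²) = 2252 Ω
I = V/|Z| = 1.598 mA
V_R = I·|Z_R| = 0.001598 × 2200 = 3.517 V

3.517 V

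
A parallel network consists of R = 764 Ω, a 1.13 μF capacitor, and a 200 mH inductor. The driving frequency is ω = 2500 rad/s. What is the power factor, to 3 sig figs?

X_L = ωL = 500 Ω
X_C = 1/(ωC) = 354 Ω
Parallel: admittances add. Y = 1/R + 1/(jωL) + jωC
Y = (0.00131 + j0.000825) S
|Y| = 0.00155 S → |Z| = 1/|Y| = 646 Ω, ∠Z = −∠Y = -32.2°
cos φ = cos(-32.2°) = 0.846

0.846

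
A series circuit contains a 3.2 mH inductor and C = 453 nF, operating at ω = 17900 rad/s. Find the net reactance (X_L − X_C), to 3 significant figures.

X_L = ωL = 57.3 Ω
X_C = 1/(ωC) = 123 Ω
X = 57.3 − 123 = -66.0 Ω

-66.0 Ω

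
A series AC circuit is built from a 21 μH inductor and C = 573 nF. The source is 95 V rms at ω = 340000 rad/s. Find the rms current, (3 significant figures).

X_L = ωL = 7.14 Ω
X_C = 1/(ωC) = 5.13 Ω
Net reactance X = X_L − X_C = 2.01 Ω
Z = j2.01 Ω
|Z| = √(0² + 2.01²) = 2.01 Ω
I = V/|Z| = 95/2.01 = 47.3 A

47.3 A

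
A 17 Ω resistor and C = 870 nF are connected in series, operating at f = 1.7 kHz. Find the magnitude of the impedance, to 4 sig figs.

108.9 Ω

ω = 2πf = 10680 rad/s
X_C = 1/(ωC) = 107.6 Ω
Z = 17.00 − j107.6 Ω
|Z| = √(17.00² + 107.6²) = 108.9 Ω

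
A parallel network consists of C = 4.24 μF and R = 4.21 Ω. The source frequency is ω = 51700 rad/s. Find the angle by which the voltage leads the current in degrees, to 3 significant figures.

X_C = 1/(ωC) = 4.56 Ω
Parallel: admittances add. Y = 1/R + jωC
Y = (0.238 + j0.219) S
|Y| = 0.323 S → |Z| = 1/|Y| = 3.09 Ω, ∠Z = −∠Y = -42.7°

-42.7°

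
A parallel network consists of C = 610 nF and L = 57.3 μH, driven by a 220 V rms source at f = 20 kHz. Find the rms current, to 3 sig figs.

ω = 2πf = 125700 rad/s
X_L = ωL = 7.20 Ω
X_C = 1/(ωC) = 13.0 Ω
Parallel: admittances add. Y = 1/(jωL) + jωC
Y = (0 − j0.0622) S
|Y| = 0.0622 S → |Z| = 1/|Y| = 16.1 Ω, ∠Z = −∠Y = 90.0°
I = V/|Z| = 220/16.1 = 13.7 A

13.7 A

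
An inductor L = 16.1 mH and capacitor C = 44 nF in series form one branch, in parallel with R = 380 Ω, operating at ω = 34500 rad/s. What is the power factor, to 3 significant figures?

X_L = ωL = 555 Ω
X_C = 1/(ωC) = 659 Ω
Branch 1: Z₁ = R = 380 Ω
Branch 2 (series LC): Z₂ = j(X_L − X_C) = −j103 Ω
Parallel: Z = Z₁Z₂/(Z₁+Z₂), |Z| = 99.7 Ω, ∠Z = -74.8°
cos φ = cos(-74.8°) = 0.262

0.262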